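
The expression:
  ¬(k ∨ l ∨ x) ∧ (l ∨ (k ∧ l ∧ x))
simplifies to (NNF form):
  False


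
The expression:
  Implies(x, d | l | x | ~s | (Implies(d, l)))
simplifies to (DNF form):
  True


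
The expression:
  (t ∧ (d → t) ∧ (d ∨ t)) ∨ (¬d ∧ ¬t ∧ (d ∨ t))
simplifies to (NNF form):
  t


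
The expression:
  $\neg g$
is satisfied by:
  {g: False}


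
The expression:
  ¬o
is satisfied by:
  {o: False}


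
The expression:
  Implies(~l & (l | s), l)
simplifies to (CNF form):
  l | ~s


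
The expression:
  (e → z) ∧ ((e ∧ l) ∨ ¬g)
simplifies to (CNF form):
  (e ∨ ¬g) ∧ (l ∨ ¬g) ∧ (z ∨ ¬e)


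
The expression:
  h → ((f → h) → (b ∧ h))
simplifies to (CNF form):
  b ∨ ¬h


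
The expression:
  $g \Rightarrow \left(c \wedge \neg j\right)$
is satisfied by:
  {c: True, g: False, j: False}
  {c: False, g: False, j: False}
  {j: True, c: True, g: False}
  {j: True, c: False, g: False}
  {g: True, c: True, j: False}


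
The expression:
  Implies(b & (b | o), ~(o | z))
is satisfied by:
  {z: False, b: False, o: False}
  {o: True, z: False, b: False}
  {z: True, o: False, b: False}
  {o: True, z: True, b: False}
  {b: True, o: False, z: False}


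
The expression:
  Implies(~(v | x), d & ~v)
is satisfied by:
  {x: True, d: True, v: True}
  {x: True, d: True, v: False}
  {x: True, v: True, d: False}
  {x: True, v: False, d: False}
  {d: True, v: True, x: False}
  {d: True, v: False, x: False}
  {v: True, d: False, x: False}


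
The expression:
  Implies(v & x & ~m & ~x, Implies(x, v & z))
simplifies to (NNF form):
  True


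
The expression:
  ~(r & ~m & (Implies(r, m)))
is always true.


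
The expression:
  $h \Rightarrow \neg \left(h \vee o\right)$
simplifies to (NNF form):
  $\neg h$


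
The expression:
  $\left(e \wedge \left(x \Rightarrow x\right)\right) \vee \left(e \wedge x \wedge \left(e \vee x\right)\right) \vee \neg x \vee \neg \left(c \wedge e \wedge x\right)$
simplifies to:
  $\text{True}$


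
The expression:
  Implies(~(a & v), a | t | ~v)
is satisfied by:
  {a: True, t: True, v: False}
  {a: True, v: False, t: False}
  {t: True, v: False, a: False}
  {t: False, v: False, a: False}
  {a: True, t: True, v: True}
  {a: True, v: True, t: False}
  {t: True, v: True, a: False}


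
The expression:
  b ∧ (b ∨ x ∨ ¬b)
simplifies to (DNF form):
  b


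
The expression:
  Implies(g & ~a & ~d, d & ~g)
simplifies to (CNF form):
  a | d | ~g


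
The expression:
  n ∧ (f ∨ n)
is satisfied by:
  {n: True}


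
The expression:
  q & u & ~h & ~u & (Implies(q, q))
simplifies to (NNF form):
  False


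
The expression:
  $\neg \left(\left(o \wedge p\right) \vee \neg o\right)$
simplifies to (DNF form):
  $o \wedge \neg p$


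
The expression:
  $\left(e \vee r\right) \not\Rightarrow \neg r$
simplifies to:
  $r$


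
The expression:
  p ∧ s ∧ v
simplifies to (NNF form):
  p ∧ s ∧ v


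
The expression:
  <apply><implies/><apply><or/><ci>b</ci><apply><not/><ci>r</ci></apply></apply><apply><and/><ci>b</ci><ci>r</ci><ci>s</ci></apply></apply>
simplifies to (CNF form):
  <apply><and/><ci>r</ci><apply><or/><ci>s</ci><apply><not/><ci>b</ci></apply></apply></apply>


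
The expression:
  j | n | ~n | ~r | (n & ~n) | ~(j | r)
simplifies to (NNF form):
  True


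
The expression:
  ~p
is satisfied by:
  {p: False}


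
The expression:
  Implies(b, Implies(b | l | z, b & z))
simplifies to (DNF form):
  z | ~b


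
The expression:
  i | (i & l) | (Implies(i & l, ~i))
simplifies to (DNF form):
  True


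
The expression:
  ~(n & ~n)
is always true.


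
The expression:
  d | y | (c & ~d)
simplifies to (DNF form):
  c | d | y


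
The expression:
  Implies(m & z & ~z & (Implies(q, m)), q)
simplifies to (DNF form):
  True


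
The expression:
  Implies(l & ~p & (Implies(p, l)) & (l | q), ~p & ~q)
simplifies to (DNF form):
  p | ~l | ~q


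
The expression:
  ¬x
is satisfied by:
  {x: False}


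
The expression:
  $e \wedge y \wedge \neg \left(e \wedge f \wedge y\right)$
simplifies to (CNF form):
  $e \wedge y \wedge \neg f$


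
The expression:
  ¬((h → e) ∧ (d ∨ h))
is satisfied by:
  {e: False, h: False, d: False}
  {h: True, e: False, d: False}
  {d: True, h: True, e: False}
  {e: True, h: False, d: False}


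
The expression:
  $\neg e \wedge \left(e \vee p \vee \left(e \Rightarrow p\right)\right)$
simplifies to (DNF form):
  $\neg e$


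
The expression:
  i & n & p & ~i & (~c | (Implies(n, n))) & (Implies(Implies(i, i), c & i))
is never true.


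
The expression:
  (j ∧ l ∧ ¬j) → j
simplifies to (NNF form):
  True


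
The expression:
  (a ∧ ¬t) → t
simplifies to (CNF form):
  t ∨ ¬a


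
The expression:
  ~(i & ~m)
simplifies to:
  m | ~i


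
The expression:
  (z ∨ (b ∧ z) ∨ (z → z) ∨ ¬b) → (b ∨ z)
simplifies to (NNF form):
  b ∨ z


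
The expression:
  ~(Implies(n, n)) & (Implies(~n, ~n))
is never true.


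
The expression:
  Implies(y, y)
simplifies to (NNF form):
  True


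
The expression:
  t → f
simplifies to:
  f ∨ ¬t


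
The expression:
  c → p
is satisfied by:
  {p: True, c: False}
  {c: False, p: False}
  {c: True, p: True}


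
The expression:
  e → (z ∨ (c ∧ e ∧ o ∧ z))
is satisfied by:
  {z: True, e: False}
  {e: False, z: False}
  {e: True, z: True}


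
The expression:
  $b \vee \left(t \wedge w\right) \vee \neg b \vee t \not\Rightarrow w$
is always true.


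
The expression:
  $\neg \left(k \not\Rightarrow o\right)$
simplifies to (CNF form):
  $o \vee \neg k$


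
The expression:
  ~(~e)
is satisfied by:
  {e: True}


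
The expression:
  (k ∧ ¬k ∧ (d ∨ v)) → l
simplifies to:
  True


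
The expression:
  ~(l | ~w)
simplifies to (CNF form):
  w & ~l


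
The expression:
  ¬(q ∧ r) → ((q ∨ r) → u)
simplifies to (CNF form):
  (q ∨ u ∨ ¬q) ∧ (q ∨ u ∨ ¬r) ∧ (r ∨ u ∨ ¬q) ∧ (r ∨ u ∨ ¬r)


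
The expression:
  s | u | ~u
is always true.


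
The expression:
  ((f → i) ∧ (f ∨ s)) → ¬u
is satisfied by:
  {s: False, i: False, u: False, f: False}
  {f: True, s: False, i: False, u: False}
  {i: True, f: False, s: False, u: False}
  {f: True, i: True, s: False, u: False}
  {s: True, f: False, i: False, u: False}
  {f: True, s: True, i: False, u: False}
  {i: True, s: True, f: False, u: False}
  {f: True, i: True, s: True, u: False}
  {u: True, f: False, s: False, i: False}
  {u: True, f: True, s: False, i: False}
  {u: True, i: True, f: False, s: False}
  {u: True, f: True, s: True, i: False}


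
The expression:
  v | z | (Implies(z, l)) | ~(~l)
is always true.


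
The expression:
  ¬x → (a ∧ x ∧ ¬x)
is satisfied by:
  {x: True}


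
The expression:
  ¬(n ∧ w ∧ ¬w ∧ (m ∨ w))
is always true.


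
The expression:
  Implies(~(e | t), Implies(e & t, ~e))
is always true.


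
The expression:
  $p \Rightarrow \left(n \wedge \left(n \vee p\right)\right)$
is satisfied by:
  {n: True, p: False}
  {p: False, n: False}
  {p: True, n: True}


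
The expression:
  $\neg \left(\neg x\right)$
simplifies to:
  $x$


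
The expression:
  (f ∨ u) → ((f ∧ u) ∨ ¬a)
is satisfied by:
  {u: False, a: False, f: False}
  {f: True, u: False, a: False}
  {u: True, f: False, a: False}
  {f: True, u: True, a: False}
  {a: True, f: False, u: False}
  {f: True, a: True, u: True}


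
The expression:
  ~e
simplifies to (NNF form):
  ~e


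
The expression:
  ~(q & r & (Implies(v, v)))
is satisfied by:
  {q: False, r: False}
  {r: True, q: False}
  {q: True, r: False}


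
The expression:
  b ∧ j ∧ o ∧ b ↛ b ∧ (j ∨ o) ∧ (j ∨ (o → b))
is never true.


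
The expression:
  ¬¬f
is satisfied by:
  {f: True}


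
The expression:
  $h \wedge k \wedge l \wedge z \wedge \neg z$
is never true.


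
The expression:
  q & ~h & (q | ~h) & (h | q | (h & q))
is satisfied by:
  {q: True, h: False}


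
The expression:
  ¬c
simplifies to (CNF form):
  ¬c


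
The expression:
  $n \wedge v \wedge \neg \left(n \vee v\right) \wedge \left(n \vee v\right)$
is never true.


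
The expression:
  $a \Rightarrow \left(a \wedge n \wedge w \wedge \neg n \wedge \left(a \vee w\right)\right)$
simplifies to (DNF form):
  $\neg a$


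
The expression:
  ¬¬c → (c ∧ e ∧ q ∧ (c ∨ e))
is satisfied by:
  {e: True, q: True, c: False}
  {e: True, q: False, c: False}
  {q: True, e: False, c: False}
  {e: False, q: False, c: False}
  {e: True, c: True, q: True}


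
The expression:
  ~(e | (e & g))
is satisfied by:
  {e: False}


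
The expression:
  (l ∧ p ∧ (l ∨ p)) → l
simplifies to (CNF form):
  True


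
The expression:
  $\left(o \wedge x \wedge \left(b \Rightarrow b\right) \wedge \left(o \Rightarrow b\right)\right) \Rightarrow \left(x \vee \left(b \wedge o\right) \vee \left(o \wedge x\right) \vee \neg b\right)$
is always true.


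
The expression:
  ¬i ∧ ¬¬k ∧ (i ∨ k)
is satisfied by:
  {k: True, i: False}


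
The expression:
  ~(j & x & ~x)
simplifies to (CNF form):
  True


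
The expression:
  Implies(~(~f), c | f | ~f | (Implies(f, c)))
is always true.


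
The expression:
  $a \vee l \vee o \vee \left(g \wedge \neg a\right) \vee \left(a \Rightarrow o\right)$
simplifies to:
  $\text{True}$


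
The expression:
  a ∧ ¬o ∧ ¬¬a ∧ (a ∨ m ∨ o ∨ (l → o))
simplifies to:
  a ∧ ¬o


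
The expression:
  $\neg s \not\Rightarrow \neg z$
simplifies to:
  $z \wedge \neg s$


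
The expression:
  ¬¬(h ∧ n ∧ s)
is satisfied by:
  {h: True, s: True, n: True}


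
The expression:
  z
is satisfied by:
  {z: True}


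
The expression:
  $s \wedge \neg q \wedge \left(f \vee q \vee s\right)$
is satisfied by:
  {s: True, q: False}


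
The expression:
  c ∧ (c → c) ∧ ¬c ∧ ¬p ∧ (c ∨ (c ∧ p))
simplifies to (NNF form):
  False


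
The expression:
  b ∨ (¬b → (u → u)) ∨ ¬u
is always true.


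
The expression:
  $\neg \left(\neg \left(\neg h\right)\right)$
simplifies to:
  $\neg h$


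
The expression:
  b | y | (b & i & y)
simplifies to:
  b | y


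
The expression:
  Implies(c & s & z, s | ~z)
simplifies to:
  True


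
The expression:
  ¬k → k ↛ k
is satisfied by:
  {k: True}


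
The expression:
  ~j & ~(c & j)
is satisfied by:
  {j: False}


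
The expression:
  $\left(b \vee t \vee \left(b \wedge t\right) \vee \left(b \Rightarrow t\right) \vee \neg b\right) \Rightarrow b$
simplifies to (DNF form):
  $b$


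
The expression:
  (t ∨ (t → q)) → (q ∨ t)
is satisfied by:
  {t: True, q: True}
  {t: True, q: False}
  {q: True, t: False}


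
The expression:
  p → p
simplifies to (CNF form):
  True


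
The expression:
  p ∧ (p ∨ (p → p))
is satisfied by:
  {p: True}


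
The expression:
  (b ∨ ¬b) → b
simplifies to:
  b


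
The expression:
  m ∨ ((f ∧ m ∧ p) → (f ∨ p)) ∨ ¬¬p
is always true.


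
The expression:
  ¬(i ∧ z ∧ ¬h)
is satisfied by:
  {h: True, z: False, i: False}
  {h: False, z: False, i: False}
  {i: True, h: True, z: False}
  {i: True, h: False, z: False}
  {z: True, h: True, i: False}
  {z: True, h: False, i: False}
  {z: True, i: True, h: True}


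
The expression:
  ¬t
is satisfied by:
  {t: False}


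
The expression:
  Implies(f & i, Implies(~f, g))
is always true.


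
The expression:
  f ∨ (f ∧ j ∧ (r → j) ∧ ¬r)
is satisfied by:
  {f: True}


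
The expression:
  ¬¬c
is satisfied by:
  {c: True}


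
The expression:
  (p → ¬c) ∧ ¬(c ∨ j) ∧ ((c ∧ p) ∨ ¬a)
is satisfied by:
  {j: False, a: False, c: False}


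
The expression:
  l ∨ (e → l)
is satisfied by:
  {l: True, e: False}
  {e: False, l: False}
  {e: True, l: True}


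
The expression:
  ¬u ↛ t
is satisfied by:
  {t: True, u: False}
  {u: False, t: False}
  {u: True, t: True}


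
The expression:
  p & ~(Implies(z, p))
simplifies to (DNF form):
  False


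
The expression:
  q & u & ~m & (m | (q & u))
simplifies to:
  q & u & ~m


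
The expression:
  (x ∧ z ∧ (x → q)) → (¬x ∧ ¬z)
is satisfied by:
  {q: False, z: False, x: False}
  {x: True, q: False, z: False}
  {z: True, q: False, x: False}
  {x: True, z: True, q: False}
  {q: True, x: False, z: False}
  {x: True, q: True, z: False}
  {z: True, q: True, x: False}


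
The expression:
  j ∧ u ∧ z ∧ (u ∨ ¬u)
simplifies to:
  j ∧ u ∧ z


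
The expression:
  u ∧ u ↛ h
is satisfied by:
  {u: True, h: False}


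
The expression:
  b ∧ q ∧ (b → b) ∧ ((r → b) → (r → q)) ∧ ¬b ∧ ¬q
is never true.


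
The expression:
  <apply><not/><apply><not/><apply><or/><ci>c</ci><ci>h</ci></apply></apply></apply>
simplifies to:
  <apply><or/><ci>c</ci><ci>h</ci></apply>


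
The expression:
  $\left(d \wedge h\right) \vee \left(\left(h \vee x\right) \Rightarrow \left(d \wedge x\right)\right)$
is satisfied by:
  {d: True, x: False, h: False}
  {d: True, h: True, x: False}
  {d: True, x: True, h: False}
  {d: True, h: True, x: True}
  {h: False, x: False, d: False}


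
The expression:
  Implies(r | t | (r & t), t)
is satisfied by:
  {t: True, r: False}
  {r: False, t: False}
  {r: True, t: True}


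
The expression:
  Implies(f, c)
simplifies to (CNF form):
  c | ~f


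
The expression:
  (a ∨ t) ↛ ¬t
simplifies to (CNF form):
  t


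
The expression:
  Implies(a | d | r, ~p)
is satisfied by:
  {r: False, d: False, p: False, a: False}
  {a: True, r: False, d: False, p: False}
  {d: True, a: False, r: False, p: False}
  {a: True, d: True, r: False, p: False}
  {r: True, a: False, d: False, p: False}
  {a: True, r: True, d: False, p: False}
  {d: True, r: True, a: False, p: False}
  {a: True, d: True, r: True, p: False}
  {p: True, a: False, r: False, d: False}


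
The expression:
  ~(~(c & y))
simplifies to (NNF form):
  c & y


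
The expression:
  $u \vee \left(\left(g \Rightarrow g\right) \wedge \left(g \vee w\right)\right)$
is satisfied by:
  {u: True, g: True, w: True}
  {u: True, g: True, w: False}
  {u: True, w: True, g: False}
  {u: True, w: False, g: False}
  {g: True, w: True, u: False}
  {g: True, w: False, u: False}
  {w: True, g: False, u: False}


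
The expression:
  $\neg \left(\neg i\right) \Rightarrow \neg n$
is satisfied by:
  {n: False, i: False}
  {i: True, n: False}
  {n: True, i: False}


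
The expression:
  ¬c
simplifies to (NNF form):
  ¬c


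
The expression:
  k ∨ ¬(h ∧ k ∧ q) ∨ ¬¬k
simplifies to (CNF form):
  True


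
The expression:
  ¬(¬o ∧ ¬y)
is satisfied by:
  {y: True, o: True}
  {y: True, o: False}
  {o: True, y: False}


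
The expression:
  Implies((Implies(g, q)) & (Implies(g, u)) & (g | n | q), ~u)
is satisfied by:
  {g: True, u: False, q: False, n: False}
  {g: False, u: False, q: False, n: False}
  {n: True, g: True, u: False, q: False}
  {n: True, g: False, u: False, q: False}
  {q: True, g: True, u: False, n: False}
  {q: True, g: False, u: False, n: False}
  {n: True, q: True, g: True, u: False}
  {n: True, q: True, g: False, u: False}
  {u: True, g: True, n: False, q: False}
  {u: True, g: False, n: False, q: False}
  {n: True, u: True, g: True, q: False}


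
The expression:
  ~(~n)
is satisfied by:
  {n: True}


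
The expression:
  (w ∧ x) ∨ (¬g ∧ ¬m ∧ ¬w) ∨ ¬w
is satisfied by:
  {x: True, w: False}
  {w: False, x: False}
  {w: True, x: True}


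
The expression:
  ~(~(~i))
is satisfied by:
  {i: False}


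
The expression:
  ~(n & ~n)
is always true.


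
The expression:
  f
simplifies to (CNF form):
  f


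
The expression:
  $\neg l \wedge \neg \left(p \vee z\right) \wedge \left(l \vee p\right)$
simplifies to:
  $\text{False}$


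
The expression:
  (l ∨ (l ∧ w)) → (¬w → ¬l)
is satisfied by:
  {w: True, l: False}
  {l: False, w: False}
  {l: True, w: True}


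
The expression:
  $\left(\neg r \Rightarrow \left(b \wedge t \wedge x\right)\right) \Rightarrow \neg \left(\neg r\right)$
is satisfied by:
  {r: True, t: False, x: False, b: False}
  {r: False, t: False, x: False, b: False}
  {r: True, b: True, t: False, x: False}
  {b: True, r: False, t: False, x: False}
  {r: True, x: True, b: False, t: False}
  {x: True, b: False, t: False, r: False}
  {r: True, b: True, x: True, t: False}
  {b: True, x: True, r: False, t: False}
  {r: True, t: True, b: False, x: False}
  {t: True, b: False, x: False, r: False}
  {r: True, b: True, t: True, x: False}
  {b: True, t: True, r: False, x: False}
  {r: True, x: True, t: True, b: False}
  {x: True, t: True, b: False, r: False}
  {r: True, b: True, x: True, t: True}


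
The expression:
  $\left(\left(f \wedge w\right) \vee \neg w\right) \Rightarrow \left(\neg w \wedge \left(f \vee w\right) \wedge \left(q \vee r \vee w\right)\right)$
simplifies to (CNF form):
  $\left(f \vee w\right) \wedge \left(\neg f \vee \neg w\right) \wedge \left(q \vee r \vee w\right)$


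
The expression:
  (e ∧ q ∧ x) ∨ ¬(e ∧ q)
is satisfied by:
  {x: True, e: False, q: False}
  {e: False, q: False, x: False}
  {x: True, q: True, e: False}
  {q: True, e: False, x: False}
  {x: True, e: True, q: False}
  {e: True, x: False, q: False}
  {x: True, q: True, e: True}


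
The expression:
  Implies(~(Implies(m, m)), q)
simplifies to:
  True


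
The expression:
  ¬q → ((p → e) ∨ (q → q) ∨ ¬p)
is always true.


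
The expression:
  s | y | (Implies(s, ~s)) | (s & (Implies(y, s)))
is always true.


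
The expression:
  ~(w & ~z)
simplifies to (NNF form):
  z | ~w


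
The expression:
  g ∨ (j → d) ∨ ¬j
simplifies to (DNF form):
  d ∨ g ∨ ¬j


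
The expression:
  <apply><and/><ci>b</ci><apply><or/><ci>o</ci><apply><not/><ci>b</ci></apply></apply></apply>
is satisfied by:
  {b: True, o: True}


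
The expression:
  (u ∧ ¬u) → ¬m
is always true.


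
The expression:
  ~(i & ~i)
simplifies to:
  True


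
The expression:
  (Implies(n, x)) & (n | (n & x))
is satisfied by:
  {x: True, n: True}


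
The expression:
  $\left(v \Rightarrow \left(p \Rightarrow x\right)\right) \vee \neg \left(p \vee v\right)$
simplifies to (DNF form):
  $x \vee \neg p \vee \neg v$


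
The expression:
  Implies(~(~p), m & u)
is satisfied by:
  {m: True, u: True, p: False}
  {m: True, u: False, p: False}
  {u: True, m: False, p: False}
  {m: False, u: False, p: False}
  {m: True, p: True, u: True}


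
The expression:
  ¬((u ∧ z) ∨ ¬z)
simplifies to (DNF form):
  z ∧ ¬u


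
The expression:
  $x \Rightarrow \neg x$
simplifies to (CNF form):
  $\neg x$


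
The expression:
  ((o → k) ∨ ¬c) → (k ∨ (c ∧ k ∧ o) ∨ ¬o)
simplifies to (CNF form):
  c ∨ k ∨ ¬o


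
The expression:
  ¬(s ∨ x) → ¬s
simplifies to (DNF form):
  True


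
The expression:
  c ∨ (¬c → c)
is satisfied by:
  {c: True}


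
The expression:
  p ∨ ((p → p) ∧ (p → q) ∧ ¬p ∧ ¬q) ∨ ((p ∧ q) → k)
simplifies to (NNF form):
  True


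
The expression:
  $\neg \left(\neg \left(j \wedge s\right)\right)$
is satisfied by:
  {j: True, s: True}


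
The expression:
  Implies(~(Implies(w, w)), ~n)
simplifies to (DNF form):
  True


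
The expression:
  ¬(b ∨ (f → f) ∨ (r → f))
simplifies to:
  False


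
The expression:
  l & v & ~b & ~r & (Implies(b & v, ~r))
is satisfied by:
  {v: True, l: True, r: False, b: False}


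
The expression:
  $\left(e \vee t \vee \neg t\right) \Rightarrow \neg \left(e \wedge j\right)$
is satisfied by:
  {e: False, j: False}
  {j: True, e: False}
  {e: True, j: False}


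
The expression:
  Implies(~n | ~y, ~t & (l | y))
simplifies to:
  (n & y) | (l & ~t) | (y & ~t)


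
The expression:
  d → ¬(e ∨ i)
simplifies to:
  (¬e ∧ ¬i) ∨ ¬d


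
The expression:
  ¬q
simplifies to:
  ¬q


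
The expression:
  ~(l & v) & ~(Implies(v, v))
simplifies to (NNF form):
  False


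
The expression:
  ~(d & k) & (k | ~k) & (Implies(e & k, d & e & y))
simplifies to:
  ~k | (~d & ~e)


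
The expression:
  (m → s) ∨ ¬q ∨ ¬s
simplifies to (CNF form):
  True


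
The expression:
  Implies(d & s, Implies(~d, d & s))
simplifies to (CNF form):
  True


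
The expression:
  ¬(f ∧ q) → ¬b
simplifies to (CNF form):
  (f ∨ ¬b) ∧ (q ∨ ¬b)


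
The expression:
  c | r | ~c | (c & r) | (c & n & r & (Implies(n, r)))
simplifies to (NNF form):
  True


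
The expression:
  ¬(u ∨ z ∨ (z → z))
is never true.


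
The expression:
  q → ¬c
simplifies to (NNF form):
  ¬c ∨ ¬q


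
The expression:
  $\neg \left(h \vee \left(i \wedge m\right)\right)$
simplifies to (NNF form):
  $\neg h \wedge \left(\neg i \vee \neg m\right)$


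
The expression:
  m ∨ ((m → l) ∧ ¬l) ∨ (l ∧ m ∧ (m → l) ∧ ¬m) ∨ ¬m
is always true.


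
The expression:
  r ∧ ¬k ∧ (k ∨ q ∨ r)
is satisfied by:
  {r: True, k: False}


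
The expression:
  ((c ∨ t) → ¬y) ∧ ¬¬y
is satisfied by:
  {y: True, t: False, c: False}


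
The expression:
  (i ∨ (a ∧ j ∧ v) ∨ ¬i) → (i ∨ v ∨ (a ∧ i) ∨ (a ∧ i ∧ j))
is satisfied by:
  {i: True, v: True}
  {i: True, v: False}
  {v: True, i: False}


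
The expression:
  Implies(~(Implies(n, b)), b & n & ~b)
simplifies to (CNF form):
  b | ~n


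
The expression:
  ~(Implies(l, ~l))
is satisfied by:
  {l: True}


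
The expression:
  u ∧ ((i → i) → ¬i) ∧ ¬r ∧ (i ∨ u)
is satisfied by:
  {u: True, i: False, r: False}


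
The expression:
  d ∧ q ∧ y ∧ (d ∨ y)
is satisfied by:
  {y: True, d: True, q: True}


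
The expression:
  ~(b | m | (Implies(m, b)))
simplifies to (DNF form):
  False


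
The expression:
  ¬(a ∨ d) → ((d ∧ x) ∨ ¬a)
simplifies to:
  True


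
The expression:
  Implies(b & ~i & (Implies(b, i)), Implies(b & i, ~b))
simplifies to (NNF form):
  True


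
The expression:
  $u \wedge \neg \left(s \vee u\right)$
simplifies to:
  $\text{False}$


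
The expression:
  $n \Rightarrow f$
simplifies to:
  $f \vee \neg n$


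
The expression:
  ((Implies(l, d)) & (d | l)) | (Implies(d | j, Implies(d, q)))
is always true.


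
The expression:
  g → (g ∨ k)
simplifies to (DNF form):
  True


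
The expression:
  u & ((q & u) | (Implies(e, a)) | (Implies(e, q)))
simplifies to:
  u & (a | q | ~e)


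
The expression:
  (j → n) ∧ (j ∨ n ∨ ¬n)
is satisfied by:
  {n: True, j: False}
  {j: False, n: False}
  {j: True, n: True}


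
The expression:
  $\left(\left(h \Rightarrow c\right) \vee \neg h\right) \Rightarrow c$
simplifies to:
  $c \vee h$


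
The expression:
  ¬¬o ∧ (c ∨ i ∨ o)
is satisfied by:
  {o: True}


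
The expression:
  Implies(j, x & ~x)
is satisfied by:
  {j: False}


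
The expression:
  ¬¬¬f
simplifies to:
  ¬f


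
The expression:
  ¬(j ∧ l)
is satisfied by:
  {l: False, j: False}
  {j: True, l: False}
  {l: True, j: False}


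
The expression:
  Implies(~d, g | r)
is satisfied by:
  {r: True, d: True, g: True}
  {r: True, d: True, g: False}
  {r: True, g: True, d: False}
  {r: True, g: False, d: False}
  {d: True, g: True, r: False}
  {d: True, g: False, r: False}
  {g: True, d: False, r: False}


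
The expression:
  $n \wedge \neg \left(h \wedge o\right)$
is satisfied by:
  {n: True, h: False, o: False}
  {o: True, n: True, h: False}
  {h: True, n: True, o: False}


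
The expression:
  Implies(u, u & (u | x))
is always true.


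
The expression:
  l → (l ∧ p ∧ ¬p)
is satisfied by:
  {l: False}


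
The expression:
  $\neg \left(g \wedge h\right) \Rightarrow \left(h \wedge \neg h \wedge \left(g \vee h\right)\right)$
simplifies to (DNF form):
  $g \wedge h$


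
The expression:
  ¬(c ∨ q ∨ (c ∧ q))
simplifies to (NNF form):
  ¬c ∧ ¬q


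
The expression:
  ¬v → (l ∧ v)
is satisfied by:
  {v: True}


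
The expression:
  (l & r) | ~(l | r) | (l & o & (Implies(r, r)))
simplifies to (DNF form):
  (l & r) | (o & ~r) | (~l & ~r)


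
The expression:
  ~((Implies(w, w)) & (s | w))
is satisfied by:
  {w: False, s: False}


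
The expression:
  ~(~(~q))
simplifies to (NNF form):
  ~q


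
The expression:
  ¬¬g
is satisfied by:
  {g: True}


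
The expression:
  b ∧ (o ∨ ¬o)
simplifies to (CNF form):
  b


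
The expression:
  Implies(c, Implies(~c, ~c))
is always true.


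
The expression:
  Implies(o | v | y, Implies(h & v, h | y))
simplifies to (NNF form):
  True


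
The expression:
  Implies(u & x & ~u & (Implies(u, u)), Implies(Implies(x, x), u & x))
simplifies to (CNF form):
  True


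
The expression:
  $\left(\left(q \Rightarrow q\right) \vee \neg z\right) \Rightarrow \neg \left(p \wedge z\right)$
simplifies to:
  $\neg p \vee \neg z$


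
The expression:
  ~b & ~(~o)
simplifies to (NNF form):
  o & ~b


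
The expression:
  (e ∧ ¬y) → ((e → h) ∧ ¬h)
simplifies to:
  y ∨ ¬e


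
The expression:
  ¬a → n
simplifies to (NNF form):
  a ∨ n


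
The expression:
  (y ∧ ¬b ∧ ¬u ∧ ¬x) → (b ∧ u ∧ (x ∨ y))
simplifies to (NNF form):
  b ∨ u ∨ x ∨ ¬y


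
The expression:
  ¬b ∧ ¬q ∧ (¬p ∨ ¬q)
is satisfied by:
  {q: False, b: False}


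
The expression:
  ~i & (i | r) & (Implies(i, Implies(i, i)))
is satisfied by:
  {r: True, i: False}


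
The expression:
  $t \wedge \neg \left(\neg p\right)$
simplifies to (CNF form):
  $p \wedge t$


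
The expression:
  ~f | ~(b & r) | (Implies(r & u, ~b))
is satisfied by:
  {u: False, b: False, r: False, f: False}
  {f: True, u: False, b: False, r: False}
  {r: True, u: False, b: False, f: False}
  {f: True, r: True, u: False, b: False}
  {b: True, f: False, u: False, r: False}
  {f: True, b: True, u: False, r: False}
  {r: True, b: True, f: False, u: False}
  {f: True, r: True, b: True, u: False}
  {u: True, r: False, b: False, f: False}
  {f: True, u: True, r: False, b: False}
  {r: True, u: True, f: False, b: False}
  {f: True, r: True, u: True, b: False}
  {b: True, u: True, r: False, f: False}
  {f: True, b: True, u: True, r: False}
  {r: True, b: True, u: True, f: False}


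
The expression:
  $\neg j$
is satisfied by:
  {j: False}


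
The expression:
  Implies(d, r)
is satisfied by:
  {r: True, d: False}
  {d: False, r: False}
  {d: True, r: True}


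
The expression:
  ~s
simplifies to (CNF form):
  ~s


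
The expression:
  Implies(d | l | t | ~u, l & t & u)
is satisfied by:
  {l: True, t: True, u: True, d: False}
  {l: True, t: True, u: True, d: True}
  {u: True, t: False, d: False, l: False}


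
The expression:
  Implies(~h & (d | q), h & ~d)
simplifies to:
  h | (~d & ~q)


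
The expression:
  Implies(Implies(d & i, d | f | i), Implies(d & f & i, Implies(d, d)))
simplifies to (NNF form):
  True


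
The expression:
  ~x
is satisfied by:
  {x: False}


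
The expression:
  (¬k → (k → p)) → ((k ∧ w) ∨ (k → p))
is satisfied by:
  {w: True, p: True, k: False}
  {w: True, k: False, p: False}
  {p: True, k: False, w: False}
  {p: False, k: False, w: False}
  {w: True, p: True, k: True}
  {w: True, k: True, p: False}
  {p: True, k: True, w: False}


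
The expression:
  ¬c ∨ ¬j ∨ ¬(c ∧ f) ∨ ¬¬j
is always true.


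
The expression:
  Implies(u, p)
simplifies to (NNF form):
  p | ~u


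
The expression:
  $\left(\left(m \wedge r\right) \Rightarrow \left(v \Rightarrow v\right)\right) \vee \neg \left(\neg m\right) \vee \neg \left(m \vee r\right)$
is always true.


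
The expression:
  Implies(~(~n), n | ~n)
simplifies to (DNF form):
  True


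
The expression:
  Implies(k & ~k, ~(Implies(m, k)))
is always true.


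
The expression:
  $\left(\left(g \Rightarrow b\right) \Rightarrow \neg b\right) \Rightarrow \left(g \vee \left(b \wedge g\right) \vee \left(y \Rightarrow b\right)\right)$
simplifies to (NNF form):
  $b \vee g \vee \neg y$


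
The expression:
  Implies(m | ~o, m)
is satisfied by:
  {o: True, m: True}
  {o: True, m: False}
  {m: True, o: False}


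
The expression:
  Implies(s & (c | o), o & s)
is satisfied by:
  {o: True, s: False, c: False}
  {s: False, c: False, o: False}
  {o: True, c: True, s: False}
  {c: True, s: False, o: False}
  {o: True, s: True, c: False}
  {s: True, o: False, c: False}
  {o: True, c: True, s: True}


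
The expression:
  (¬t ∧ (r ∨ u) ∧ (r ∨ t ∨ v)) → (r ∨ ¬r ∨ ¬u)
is always true.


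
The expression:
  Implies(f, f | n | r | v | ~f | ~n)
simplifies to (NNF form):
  True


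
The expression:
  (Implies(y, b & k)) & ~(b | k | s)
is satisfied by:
  {b: False, y: False, k: False, s: False}


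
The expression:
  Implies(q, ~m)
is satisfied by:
  {m: False, q: False}
  {q: True, m: False}
  {m: True, q: False}


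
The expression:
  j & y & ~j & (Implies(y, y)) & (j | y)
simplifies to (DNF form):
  False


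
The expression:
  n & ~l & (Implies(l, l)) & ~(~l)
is never true.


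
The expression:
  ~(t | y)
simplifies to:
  ~t & ~y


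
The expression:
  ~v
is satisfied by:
  {v: False}


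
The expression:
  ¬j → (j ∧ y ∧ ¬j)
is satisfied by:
  {j: True}


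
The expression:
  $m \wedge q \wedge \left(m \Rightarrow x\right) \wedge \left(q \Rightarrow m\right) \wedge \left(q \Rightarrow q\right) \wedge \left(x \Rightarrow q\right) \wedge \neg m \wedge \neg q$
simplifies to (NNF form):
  $\text{False}$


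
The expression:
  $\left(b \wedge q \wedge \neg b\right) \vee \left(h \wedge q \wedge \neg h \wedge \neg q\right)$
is never true.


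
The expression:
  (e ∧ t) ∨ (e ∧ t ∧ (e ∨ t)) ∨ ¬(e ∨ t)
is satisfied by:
  {e: False, t: False}
  {t: True, e: True}


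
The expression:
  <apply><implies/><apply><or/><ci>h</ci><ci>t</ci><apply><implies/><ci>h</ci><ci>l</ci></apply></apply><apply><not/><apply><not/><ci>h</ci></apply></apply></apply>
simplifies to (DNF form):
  <ci>h</ci>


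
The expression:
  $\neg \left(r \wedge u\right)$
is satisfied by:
  {u: False, r: False}
  {r: True, u: False}
  {u: True, r: False}


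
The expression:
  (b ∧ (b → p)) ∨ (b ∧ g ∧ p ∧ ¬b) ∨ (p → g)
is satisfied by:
  {b: True, g: True, p: False}
  {b: True, p: False, g: False}
  {g: True, p: False, b: False}
  {g: False, p: False, b: False}
  {b: True, g: True, p: True}
  {b: True, p: True, g: False}
  {g: True, p: True, b: False}


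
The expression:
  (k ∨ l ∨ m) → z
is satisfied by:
  {z: True, l: False, k: False, m: False}
  {z: True, m: True, l: False, k: False}
  {z: True, k: True, l: False, m: False}
  {z: True, m: True, k: True, l: False}
  {z: True, l: True, k: False, m: False}
  {z: True, m: True, l: True, k: False}
  {z: True, k: True, l: True, m: False}
  {z: True, m: True, k: True, l: True}
  {m: False, l: False, k: False, z: False}


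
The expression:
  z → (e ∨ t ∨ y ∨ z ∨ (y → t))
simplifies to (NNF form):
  True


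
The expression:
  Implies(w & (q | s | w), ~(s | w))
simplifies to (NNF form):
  ~w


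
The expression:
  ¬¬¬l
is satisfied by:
  {l: False}


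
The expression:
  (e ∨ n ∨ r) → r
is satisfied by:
  {r: True, n: False, e: False}
  {r: True, e: True, n: False}
  {r: True, n: True, e: False}
  {r: True, e: True, n: True}
  {e: False, n: False, r: False}


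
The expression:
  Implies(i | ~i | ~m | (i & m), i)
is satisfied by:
  {i: True}


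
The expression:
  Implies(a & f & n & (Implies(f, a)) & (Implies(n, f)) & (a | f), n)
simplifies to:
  True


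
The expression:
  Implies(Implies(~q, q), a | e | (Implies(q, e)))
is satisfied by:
  {a: True, e: True, q: False}
  {a: True, e: False, q: False}
  {e: True, a: False, q: False}
  {a: False, e: False, q: False}
  {a: True, q: True, e: True}
  {a: True, q: True, e: False}
  {q: True, e: True, a: False}


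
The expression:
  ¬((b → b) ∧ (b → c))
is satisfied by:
  {b: True, c: False}


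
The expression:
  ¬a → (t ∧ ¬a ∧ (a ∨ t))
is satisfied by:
  {a: True, t: True}
  {a: True, t: False}
  {t: True, a: False}


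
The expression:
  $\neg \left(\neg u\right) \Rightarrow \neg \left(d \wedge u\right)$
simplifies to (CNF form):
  $\neg d \vee \neg u$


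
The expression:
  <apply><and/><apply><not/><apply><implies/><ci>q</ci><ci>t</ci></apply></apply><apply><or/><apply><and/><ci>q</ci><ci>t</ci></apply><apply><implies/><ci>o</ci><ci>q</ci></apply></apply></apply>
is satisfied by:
  {q: True, t: False}


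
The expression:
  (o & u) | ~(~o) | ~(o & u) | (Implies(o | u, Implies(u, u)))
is always true.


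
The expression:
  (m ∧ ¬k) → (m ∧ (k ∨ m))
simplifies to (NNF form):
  True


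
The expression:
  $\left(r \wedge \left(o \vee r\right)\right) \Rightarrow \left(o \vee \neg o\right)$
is always true.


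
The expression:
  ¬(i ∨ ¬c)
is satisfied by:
  {c: True, i: False}


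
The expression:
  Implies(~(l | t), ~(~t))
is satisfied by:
  {t: True, l: True}
  {t: True, l: False}
  {l: True, t: False}


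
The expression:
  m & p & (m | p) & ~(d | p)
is never true.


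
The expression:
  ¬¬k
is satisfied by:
  {k: True}


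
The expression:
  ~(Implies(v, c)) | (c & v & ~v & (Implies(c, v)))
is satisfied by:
  {v: True, c: False}


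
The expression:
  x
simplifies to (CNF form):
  x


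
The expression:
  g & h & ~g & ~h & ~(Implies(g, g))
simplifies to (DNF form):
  False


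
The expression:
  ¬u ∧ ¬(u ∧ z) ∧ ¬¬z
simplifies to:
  z ∧ ¬u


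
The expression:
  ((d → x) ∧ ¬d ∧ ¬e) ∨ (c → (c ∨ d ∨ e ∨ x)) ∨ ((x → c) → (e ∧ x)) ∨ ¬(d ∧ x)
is always true.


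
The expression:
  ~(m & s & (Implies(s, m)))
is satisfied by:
  {s: False, m: False}
  {m: True, s: False}
  {s: True, m: False}


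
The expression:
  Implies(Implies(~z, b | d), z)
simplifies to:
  z | (~b & ~d)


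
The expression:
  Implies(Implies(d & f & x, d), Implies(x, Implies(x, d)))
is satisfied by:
  {d: True, x: False}
  {x: False, d: False}
  {x: True, d: True}


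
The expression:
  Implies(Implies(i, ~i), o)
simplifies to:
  i | o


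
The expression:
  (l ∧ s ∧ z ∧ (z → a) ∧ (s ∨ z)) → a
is always true.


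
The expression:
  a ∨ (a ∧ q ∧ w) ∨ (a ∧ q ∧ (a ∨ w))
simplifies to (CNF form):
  a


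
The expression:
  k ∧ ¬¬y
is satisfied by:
  {y: True, k: True}


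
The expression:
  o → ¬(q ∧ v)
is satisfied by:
  {o: False, v: False, q: False}
  {q: True, o: False, v: False}
  {v: True, o: False, q: False}
  {q: True, v: True, o: False}
  {o: True, q: False, v: False}
  {q: True, o: True, v: False}
  {v: True, o: True, q: False}


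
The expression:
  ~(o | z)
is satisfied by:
  {o: False, z: False}


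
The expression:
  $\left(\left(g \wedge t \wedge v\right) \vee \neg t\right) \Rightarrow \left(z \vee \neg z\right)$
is always true.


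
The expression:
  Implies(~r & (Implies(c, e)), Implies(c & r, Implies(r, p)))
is always true.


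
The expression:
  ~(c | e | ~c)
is never true.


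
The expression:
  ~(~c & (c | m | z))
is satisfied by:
  {c: True, m: False, z: False}
  {c: True, z: True, m: False}
  {c: True, m: True, z: False}
  {c: True, z: True, m: True}
  {z: False, m: False, c: False}


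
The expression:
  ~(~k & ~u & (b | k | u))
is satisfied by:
  {k: True, u: True, b: False}
  {k: True, u: False, b: False}
  {u: True, k: False, b: False}
  {k: False, u: False, b: False}
  {b: True, k: True, u: True}
  {b: True, k: True, u: False}
  {b: True, u: True, k: False}


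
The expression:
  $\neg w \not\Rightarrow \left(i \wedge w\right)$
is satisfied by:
  {w: False}


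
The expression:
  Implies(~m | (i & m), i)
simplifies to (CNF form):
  i | m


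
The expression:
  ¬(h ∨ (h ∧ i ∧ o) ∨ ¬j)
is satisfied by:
  {j: True, h: False}


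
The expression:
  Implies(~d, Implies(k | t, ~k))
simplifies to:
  d | ~k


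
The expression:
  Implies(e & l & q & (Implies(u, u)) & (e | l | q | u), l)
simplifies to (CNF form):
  True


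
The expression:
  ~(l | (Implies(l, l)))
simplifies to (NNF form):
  False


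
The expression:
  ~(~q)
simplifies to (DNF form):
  q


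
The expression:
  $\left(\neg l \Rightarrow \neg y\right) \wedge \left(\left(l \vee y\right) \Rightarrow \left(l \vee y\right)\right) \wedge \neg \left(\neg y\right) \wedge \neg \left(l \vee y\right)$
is never true.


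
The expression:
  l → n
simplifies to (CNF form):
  n ∨ ¬l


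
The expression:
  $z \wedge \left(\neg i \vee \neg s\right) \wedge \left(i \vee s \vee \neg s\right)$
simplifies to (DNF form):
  $\left(z \wedge \neg i\right) \vee \left(z \wedge \neg s\right)$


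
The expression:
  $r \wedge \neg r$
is never true.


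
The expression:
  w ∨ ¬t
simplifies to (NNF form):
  w ∨ ¬t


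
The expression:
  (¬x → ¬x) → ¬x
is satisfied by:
  {x: False}


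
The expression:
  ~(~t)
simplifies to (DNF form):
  t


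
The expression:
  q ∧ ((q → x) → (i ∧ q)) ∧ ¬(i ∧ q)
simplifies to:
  q ∧ ¬i ∧ ¬x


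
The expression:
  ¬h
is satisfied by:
  {h: False}


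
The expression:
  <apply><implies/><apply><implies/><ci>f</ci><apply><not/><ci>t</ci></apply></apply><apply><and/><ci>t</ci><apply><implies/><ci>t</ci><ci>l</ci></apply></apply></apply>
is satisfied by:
  {t: True, l: True, f: True}
  {t: True, l: True, f: False}
  {t: True, f: True, l: False}


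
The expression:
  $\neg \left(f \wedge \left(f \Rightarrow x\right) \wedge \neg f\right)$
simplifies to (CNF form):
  $\text{True}$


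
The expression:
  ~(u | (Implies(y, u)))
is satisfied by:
  {y: True, u: False}


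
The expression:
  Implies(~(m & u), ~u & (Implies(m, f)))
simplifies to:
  (m & u) | (f & ~u) | (~m & ~u)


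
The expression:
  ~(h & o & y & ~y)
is always true.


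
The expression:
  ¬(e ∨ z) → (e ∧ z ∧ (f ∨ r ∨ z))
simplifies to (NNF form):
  e ∨ z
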